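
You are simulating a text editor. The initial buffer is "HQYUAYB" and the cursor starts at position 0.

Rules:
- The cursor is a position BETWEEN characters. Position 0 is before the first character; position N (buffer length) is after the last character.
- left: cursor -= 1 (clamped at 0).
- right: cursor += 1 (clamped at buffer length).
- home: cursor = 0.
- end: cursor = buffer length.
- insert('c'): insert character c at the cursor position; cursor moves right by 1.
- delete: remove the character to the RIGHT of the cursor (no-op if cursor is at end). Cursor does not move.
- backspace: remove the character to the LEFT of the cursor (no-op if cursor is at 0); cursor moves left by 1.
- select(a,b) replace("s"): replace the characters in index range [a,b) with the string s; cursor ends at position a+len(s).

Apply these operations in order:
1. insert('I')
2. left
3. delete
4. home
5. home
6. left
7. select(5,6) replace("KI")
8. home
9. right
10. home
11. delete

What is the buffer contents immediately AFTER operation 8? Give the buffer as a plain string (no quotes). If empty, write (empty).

Answer: HQYUAKIB

Derivation:
After op 1 (insert('I')): buf='IHQYUAYB' cursor=1
After op 2 (left): buf='IHQYUAYB' cursor=0
After op 3 (delete): buf='HQYUAYB' cursor=0
After op 4 (home): buf='HQYUAYB' cursor=0
After op 5 (home): buf='HQYUAYB' cursor=0
After op 6 (left): buf='HQYUAYB' cursor=0
After op 7 (select(5,6) replace("KI")): buf='HQYUAKIB' cursor=7
After op 8 (home): buf='HQYUAKIB' cursor=0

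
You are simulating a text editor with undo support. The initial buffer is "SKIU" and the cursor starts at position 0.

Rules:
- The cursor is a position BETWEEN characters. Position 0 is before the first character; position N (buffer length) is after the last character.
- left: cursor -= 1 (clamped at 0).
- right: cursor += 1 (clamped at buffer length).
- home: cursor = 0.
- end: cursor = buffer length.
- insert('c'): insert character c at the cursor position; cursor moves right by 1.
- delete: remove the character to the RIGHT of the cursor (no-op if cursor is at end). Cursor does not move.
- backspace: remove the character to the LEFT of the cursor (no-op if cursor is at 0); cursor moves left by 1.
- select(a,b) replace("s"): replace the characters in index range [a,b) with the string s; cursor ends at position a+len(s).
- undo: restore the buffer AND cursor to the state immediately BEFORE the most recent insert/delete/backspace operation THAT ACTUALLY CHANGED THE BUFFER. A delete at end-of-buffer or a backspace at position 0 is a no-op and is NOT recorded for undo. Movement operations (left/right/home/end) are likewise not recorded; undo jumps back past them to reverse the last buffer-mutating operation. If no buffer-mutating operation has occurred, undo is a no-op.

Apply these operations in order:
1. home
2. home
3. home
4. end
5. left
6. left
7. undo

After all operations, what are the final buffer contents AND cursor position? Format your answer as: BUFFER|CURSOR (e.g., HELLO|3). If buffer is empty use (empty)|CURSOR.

Answer: SKIU|2

Derivation:
After op 1 (home): buf='SKIU' cursor=0
After op 2 (home): buf='SKIU' cursor=0
After op 3 (home): buf='SKIU' cursor=0
After op 4 (end): buf='SKIU' cursor=4
After op 5 (left): buf='SKIU' cursor=3
After op 6 (left): buf='SKIU' cursor=2
After op 7 (undo): buf='SKIU' cursor=2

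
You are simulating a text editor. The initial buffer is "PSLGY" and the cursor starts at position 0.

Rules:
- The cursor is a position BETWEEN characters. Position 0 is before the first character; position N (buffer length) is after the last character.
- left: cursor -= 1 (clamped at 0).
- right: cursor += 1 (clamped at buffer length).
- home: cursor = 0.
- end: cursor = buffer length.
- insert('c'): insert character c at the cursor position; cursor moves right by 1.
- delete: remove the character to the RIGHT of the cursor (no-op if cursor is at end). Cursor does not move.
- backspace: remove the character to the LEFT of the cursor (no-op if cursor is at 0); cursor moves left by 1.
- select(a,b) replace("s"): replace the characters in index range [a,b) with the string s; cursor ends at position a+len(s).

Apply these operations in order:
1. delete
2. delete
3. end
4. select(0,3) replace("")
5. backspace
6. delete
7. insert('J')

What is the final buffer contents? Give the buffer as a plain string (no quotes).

Answer: J

Derivation:
After op 1 (delete): buf='SLGY' cursor=0
After op 2 (delete): buf='LGY' cursor=0
After op 3 (end): buf='LGY' cursor=3
After op 4 (select(0,3) replace("")): buf='(empty)' cursor=0
After op 5 (backspace): buf='(empty)' cursor=0
After op 6 (delete): buf='(empty)' cursor=0
After op 7 (insert('J')): buf='J' cursor=1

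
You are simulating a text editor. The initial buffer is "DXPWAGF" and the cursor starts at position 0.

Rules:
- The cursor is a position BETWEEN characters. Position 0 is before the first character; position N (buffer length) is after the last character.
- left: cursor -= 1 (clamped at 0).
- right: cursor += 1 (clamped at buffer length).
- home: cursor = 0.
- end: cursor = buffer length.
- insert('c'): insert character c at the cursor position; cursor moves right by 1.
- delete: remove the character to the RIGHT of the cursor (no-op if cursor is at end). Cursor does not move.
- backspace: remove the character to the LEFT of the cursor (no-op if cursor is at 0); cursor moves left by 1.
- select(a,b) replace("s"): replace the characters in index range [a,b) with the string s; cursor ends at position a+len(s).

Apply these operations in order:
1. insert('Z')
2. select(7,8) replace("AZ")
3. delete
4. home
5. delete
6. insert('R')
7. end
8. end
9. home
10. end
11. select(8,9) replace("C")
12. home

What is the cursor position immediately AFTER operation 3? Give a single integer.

After op 1 (insert('Z')): buf='ZDXPWAGF' cursor=1
After op 2 (select(7,8) replace("AZ")): buf='ZDXPWAGAZ' cursor=9
After op 3 (delete): buf='ZDXPWAGAZ' cursor=9

Answer: 9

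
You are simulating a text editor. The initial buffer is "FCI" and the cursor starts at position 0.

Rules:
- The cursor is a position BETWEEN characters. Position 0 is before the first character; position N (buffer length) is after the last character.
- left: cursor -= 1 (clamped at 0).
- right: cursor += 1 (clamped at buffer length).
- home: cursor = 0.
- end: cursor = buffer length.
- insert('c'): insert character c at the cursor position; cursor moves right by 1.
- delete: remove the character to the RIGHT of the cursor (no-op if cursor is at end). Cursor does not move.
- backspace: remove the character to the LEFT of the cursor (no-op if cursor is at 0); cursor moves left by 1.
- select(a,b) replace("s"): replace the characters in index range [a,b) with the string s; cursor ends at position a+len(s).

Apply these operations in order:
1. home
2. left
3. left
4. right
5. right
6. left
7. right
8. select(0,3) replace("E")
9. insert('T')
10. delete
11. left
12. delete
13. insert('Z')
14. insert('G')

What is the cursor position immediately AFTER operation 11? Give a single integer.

After op 1 (home): buf='FCI' cursor=0
After op 2 (left): buf='FCI' cursor=0
After op 3 (left): buf='FCI' cursor=0
After op 4 (right): buf='FCI' cursor=1
After op 5 (right): buf='FCI' cursor=2
After op 6 (left): buf='FCI' cursor=1
After op 7 (right): buf='FCI' cursor=2
After op 8 (select(0,3) replace("E")): buf='E' cursor=1
After op 9 (insert('T')): buf='ET' cursor=2
After op 10 (delete): buf='ET' cursor=2
After op 11 (left): buf='ET' cursor=1

Answer: 1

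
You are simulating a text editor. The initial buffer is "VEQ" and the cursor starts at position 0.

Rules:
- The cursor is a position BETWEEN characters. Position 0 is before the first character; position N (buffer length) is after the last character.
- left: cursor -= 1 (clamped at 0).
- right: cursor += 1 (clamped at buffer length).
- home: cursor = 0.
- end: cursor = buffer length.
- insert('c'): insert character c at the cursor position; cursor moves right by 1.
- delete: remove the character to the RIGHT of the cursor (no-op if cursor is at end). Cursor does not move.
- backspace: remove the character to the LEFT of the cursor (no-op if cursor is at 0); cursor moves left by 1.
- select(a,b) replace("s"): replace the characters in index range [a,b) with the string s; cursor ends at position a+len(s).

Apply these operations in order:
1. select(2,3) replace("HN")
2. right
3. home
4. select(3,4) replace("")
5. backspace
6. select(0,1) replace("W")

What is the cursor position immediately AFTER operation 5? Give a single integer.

After op 1 (select(2,3) replace("HN")): buf='VEHN' cursor=4
After op 2 (right): buf='VEHN' cursor=4
After op 3 (home): buf='VEHN' cursor=0
After op 4 (select(3,4) replace("")): buf='VEH' cursor=3
After op 5 (backspace): buf='VE' cursor=2

Answer: 2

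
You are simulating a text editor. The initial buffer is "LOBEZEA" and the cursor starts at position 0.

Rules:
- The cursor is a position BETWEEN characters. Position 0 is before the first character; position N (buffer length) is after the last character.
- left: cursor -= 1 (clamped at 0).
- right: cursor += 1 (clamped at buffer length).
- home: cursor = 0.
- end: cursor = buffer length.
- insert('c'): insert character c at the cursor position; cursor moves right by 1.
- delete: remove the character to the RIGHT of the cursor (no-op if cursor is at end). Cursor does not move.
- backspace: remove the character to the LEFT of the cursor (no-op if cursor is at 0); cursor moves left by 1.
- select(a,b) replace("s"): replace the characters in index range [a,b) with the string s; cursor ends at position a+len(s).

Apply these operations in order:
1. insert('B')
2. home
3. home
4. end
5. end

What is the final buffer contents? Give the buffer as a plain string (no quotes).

Answer: BLOBEZEA

Derivation:
After op 1 (insert('B')): buf='BLOBEZEA' cursor=1
After op 2 (home): buf='BLOBEZEA' cursor=0
After op 3 (home): buf='BLOBEZEA' cursor=0
After op 4 (end): buf='BLOBEZEA' cursor=8
After op 5 (end): buf='BLOBEZEA' cursor=8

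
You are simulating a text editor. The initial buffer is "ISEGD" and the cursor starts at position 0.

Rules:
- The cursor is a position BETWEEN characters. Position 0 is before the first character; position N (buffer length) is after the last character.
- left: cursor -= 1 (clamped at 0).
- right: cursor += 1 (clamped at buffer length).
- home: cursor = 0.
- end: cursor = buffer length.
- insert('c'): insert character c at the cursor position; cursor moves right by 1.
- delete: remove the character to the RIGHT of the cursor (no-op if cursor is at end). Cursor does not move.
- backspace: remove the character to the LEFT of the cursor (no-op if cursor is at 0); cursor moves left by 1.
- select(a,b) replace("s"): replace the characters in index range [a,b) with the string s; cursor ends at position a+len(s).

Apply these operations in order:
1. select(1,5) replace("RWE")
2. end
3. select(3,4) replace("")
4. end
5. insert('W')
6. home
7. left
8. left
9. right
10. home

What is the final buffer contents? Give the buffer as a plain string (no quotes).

After op 1 (select(1,5) replace("RWE")): buf='IRWE' cursor=4
After op 2 (end): buf='IRWE' cursor=4
After op 3 (select(3,4) replace("")): buf='IRW' cursor=3
After op 4 (end): buf='IRW' cursor=3
After op 5 (insert('W')): buf='IRWW' cursor=4
After op 6 (home): buf='IRWW' cursor=0
After op 7 (left): buf='IRWW' cursor=0
After op 8 (left): buf='IRWW' cursor=0
After op 9 (right): buf='IRWW' cursor=1
After op 10 (home): buf='IRWW' cursor=0

Answer: IRWW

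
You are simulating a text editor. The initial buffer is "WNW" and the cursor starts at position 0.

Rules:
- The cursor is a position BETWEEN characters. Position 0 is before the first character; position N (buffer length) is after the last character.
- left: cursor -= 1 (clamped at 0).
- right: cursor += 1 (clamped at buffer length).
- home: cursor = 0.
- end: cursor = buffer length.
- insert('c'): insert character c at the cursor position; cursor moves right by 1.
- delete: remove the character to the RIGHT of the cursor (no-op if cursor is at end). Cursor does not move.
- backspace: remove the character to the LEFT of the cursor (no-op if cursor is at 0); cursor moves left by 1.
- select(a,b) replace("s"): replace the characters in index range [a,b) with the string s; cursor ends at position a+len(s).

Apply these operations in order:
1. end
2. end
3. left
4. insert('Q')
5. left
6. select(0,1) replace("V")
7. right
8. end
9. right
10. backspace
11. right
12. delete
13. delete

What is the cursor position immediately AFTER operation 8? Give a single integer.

Answer: 4

Derivation:
After op 1 (end): buf='WNW' cursor=3
After op 2 (end): buf='WNW' cursor=3
After op 3 (left): buf='WNW' cursor=2
After op 4 (insert('Q')): buf='WNQW' cursor=3
After op 5 (left): buf='WNQW' cursor=2
After op 6 (select(0,1) replace("V")): buf='VNQW' cursor=1
After op 7 (right): buf='VNQW' cursor=2
After op 8 (end): buf='VNQW' cursor=4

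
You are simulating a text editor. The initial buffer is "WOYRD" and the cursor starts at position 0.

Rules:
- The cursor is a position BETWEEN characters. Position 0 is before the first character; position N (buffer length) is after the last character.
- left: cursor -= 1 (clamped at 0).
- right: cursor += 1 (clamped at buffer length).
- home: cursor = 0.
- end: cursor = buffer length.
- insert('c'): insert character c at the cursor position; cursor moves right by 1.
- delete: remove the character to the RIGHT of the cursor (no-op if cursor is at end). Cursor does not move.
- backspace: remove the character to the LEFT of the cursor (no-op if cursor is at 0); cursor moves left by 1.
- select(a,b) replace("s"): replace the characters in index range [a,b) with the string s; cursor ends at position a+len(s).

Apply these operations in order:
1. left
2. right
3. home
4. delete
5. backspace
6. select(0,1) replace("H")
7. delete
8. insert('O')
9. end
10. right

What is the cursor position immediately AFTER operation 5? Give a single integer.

After op 1 (left): buf='WOYRD' cursor=0
After op 2 (right): buf='WOYRD' cursor=1
After op 3 (home): buf='WOYRD' cursor=0
After op 4 (delete): buf='OYRD' cursor=0
After op 5 (backspace): buf='OYRD' cursor=0

Answer: 0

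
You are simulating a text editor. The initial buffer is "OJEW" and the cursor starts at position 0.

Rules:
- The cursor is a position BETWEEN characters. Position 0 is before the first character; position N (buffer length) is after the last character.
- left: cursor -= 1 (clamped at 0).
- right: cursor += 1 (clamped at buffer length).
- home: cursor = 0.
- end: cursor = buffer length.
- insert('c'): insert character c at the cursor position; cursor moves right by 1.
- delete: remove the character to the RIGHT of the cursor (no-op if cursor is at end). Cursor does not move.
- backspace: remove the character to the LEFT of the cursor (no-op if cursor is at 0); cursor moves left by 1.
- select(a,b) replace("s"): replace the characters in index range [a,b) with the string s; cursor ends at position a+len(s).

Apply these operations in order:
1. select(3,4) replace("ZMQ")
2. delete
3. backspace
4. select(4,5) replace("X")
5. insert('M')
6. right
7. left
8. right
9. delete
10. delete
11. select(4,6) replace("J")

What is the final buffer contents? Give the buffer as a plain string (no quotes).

Answer: OJEZJ

Derivation:
After op 1 (select(3,4) replace("ZMQ")): buf='OJEZMQ' cursor=6
After op 2 (delete): buf='OJEZMQ' cursor=6
After op 3 (backspace): buf='OJEZM' cursor=5
After op 4 (select(4,5) replace("X")): buf='OJEZX' cursor=5
After op 5 (insert('M')): buf='OJEZXM' cursor=6
After op 6 (right): buf='OJEZXM' cursor=6
After op 7 (left): buf='OJEZXM' cursor=5
After op 8 (right): buf='OJEZXM' cursor=6
After op 9 (delete): buf='OJEZXM' cursor=6
After op 10 (delete): buf='OJEZXM' cursor=6
After op 11 (select(4,6) replace("J")): buf='OJEZJ' cursor=5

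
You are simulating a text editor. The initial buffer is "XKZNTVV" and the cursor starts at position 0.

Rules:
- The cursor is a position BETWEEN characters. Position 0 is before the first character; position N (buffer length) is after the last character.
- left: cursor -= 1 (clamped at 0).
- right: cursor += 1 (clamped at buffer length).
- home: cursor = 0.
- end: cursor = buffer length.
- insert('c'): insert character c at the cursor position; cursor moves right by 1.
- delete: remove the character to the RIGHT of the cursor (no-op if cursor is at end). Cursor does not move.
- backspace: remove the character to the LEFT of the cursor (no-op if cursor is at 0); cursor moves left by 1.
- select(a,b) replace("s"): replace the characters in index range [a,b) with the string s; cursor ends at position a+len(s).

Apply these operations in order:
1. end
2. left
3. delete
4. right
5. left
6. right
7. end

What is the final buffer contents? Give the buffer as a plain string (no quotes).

After op 1 (end): buf='XKZNTVV' cursor=7
After op 2 (left): buf='XKZNTVV' cursor=6
After op 3 (delete): buf='XKZNTV' cursor=6
After op 4 (right): buf='XKZNTV' cursor=6
After op 5 (left): buf='XKZNTV' cursor=5
After op 6 (right): buf='XKZNTV' cursor=6
After op 7 (end): buf='XKZNTV' cursor=6

Answer: XKZNTV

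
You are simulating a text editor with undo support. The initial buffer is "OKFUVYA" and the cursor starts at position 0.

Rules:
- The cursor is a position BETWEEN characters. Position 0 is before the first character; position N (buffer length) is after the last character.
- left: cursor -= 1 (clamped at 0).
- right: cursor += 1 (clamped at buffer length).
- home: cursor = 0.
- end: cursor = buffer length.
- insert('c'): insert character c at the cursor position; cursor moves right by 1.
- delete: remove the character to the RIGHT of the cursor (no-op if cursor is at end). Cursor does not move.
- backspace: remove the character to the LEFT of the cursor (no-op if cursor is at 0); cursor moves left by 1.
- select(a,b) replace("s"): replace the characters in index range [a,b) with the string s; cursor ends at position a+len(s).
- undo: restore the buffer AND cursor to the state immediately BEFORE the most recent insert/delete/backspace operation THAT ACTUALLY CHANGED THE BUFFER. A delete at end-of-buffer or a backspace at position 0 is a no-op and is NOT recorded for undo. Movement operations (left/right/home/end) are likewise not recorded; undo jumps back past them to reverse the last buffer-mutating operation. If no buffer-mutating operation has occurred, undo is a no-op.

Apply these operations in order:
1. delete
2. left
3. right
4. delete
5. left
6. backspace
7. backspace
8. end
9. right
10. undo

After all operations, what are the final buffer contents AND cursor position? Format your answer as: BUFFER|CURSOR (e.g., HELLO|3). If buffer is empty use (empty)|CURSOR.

After op 1 (delete): buf='KFUVYA' cursor=0
After op 2 (left): buf='KFUVYA' cursor=0
After op 3 (right): buf='KFUVYA' cursor=1
After op 4 (delete): buf='KUVYA' cursor=1
After op 5 (left): buf='KUVYA' cursor=0
After op 6 (backspace): buf='KUVYA' cursor=0
After op 7 (backspace): buf='KUVYA' cursor=0
After op 8 (end): buf='KUVYA' cursor=5
After op 9 (right): buf='KUVYA' cursor=5
After op 10 (undo): buf='KFUVYA' cursor=1

Answer: KFUVYA|1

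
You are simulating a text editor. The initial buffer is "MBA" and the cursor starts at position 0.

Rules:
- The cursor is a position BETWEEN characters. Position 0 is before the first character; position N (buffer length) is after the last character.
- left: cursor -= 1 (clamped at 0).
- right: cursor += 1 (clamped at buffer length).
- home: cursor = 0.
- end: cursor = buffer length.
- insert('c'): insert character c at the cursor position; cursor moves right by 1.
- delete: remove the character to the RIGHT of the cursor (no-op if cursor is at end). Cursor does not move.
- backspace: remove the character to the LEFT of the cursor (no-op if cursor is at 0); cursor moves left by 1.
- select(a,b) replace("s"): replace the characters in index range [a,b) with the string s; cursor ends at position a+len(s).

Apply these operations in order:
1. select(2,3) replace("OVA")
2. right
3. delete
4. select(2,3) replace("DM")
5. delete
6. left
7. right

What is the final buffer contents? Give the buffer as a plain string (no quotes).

After op 1 (select(2,3) replace("OVA")): buf='MBOVA' cursor=5
After op 2 (right): buf='MBOVA' cursor=5
After op 3 (delete): buf='MBOVA' cursor=5
After op 4 (select(2,3) replace("DM")): buf='MBDMVA' cursor=4
After op 5 (delete): buf='MBDMA' cursor=4
After op 6 (left): buf='MBDMA' cursor=3
After op 7 (right): buf='MBDMA' cursor=4

Answer: MBDMA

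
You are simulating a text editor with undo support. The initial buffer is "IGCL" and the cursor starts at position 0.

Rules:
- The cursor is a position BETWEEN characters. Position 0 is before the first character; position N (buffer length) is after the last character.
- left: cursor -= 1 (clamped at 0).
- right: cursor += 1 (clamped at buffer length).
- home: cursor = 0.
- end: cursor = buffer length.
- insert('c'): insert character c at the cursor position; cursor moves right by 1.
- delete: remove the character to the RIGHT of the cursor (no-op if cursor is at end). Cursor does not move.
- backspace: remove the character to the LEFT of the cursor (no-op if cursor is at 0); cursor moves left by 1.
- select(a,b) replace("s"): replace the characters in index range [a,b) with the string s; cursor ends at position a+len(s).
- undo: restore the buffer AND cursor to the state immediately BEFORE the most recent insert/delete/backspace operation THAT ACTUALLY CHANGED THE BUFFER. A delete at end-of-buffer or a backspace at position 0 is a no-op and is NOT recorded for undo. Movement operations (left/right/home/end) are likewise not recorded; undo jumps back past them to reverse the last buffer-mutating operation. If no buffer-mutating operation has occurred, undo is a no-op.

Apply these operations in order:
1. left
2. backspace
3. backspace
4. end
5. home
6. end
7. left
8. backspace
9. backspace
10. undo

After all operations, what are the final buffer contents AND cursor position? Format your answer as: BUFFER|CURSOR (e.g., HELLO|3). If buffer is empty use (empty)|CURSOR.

Answer: IGL|2

Derivation:
After op 1 (left): buf='IGCL' cursor=0
After op 2 (backspace): buf='IGCL' cursor=0
After op 3 (backspace): buf='IGCL' cursor=0
After op 4 (end): buf='IGCL' cursor=4
After op 5 (home): buf='IGCL' cursor=0
After op 6 (end): buf='IGCL' cursor=4
After op 7 (left): buf='IGCL' cursor=3
After op 8 (backspace): buf='IGL' cursor=2
After op 9 (backspace): buf='IL' cursor=1
After op 10 (undo): buf='IGL' cursor=2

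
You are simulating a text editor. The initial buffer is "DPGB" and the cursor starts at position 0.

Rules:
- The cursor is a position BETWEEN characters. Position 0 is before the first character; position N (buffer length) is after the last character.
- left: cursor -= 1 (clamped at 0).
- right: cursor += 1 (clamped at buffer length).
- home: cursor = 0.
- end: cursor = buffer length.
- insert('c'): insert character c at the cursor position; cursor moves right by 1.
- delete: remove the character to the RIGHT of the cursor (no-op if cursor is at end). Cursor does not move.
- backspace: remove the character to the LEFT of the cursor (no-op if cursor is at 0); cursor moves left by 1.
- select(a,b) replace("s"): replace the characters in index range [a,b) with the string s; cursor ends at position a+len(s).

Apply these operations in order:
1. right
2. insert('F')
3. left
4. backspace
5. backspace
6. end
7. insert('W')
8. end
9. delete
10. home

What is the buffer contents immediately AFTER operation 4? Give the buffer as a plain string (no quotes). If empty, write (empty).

Answer: FPGB

Derivation:
After op 1 (right): buf='DPGB' cursor=1
After op 2 (insert('F')): buf='DFPGB' cursor=2
After op 3 (left): buf='DFPGB' cursor=1
After op 4 (backspace): buf='FPGB' cursor=0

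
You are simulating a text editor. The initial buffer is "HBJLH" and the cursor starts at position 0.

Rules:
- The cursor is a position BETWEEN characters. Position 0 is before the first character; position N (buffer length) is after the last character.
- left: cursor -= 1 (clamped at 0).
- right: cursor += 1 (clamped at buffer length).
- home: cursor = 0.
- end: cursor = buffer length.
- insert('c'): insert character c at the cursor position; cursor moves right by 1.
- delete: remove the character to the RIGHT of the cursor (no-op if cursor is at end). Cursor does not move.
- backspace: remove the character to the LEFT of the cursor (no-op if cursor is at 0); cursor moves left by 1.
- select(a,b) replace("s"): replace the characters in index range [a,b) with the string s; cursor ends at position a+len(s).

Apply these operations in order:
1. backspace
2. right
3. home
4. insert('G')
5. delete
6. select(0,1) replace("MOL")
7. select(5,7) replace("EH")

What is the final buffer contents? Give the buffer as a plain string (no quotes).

After op 1 (backspace): buf='HBJLH' cursor=0
After op 2 (right): buf='HBJLH' cursor=1
After op 3 (home): buf='HBJLH' cursor=0
After op 4 (insert('G')): buf='GHBJLH' cursor=1
After op 5 (delete): buf='GBJLH' cursor=1
After op 6 (select(0,1) replace("MOL")): buf='MOLBJLH' cursor=3
After op 7 (select(5,7) replace("EH")): buf='MOLBJEH' cursor=7

Answer: MOLBJEH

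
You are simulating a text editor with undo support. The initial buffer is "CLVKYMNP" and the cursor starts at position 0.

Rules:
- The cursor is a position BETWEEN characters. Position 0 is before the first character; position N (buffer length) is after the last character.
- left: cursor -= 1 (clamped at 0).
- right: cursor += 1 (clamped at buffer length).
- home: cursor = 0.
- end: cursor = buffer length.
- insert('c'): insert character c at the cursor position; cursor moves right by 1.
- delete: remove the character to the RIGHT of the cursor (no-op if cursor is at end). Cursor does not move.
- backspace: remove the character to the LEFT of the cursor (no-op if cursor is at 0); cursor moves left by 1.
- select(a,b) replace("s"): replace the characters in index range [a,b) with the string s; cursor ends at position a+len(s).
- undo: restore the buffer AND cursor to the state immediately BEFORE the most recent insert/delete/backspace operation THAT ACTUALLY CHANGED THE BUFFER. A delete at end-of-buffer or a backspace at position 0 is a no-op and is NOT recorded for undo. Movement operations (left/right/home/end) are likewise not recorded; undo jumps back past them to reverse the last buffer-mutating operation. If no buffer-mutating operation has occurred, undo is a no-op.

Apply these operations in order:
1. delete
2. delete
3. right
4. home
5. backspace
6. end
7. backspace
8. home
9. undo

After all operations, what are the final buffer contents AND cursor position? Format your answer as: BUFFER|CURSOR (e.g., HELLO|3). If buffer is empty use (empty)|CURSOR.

After op 1 (delete): buf='LVKYMNP' cursor=0
After op 2 (delete): buf='VKYMNP' cursor=0
After op 3 (right): buf='VKYMNP' cursor=1
After op 4 (home): buf='VKYMNP' cursor=0
After op 5 (backspace): buf='VKYMNP' cursor=0
After op 6 (end): buf='VKYMNP' cursor=6
After op 7 (backspace): buf='VKYMN' cursor=5
After op 8 (home): buf='VKYMN' cursor=0
After op 9 (undo): buf='VKYMNP' cursor=6

Answer: VKYMNP|6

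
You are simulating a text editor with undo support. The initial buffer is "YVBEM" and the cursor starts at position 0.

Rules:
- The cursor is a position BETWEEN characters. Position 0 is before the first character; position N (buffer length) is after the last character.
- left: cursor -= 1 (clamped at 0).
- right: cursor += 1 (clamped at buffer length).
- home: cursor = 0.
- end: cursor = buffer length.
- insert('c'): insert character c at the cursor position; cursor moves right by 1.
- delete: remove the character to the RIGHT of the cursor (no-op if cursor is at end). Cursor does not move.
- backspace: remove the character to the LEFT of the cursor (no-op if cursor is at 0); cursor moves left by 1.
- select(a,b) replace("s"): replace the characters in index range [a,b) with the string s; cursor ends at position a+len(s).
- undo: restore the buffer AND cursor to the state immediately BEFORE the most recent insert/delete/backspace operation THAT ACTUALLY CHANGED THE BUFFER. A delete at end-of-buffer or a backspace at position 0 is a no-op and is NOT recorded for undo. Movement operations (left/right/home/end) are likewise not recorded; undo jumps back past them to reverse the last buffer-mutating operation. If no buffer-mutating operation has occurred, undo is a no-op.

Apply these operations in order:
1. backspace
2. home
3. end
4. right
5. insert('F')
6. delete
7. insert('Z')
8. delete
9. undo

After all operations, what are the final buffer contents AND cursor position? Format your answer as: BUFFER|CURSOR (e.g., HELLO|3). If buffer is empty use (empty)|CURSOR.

After op 1 (backspace): buf='YVBEM' cursor=0
After op 2 (home): buf='YVBEM' cursor=0
After op 3 (end): buf='YVBEM' cursor=5
After op 4 (right): buf='YVBEM' cursor=5
After op 5 (insert('F')): buf='YVBEMF' cursor=6
After op 6 (delete): buf='YVBEMF' cursor=6
After op 7 (insert('Z')): buf='YVBEMFZ' cursor=7
After op 8 (delete): buf='YVBEMFZ' cursor=7
After op 9 (undo): buf='YVBEMF' cursor=6

Answer: YVBEMF|6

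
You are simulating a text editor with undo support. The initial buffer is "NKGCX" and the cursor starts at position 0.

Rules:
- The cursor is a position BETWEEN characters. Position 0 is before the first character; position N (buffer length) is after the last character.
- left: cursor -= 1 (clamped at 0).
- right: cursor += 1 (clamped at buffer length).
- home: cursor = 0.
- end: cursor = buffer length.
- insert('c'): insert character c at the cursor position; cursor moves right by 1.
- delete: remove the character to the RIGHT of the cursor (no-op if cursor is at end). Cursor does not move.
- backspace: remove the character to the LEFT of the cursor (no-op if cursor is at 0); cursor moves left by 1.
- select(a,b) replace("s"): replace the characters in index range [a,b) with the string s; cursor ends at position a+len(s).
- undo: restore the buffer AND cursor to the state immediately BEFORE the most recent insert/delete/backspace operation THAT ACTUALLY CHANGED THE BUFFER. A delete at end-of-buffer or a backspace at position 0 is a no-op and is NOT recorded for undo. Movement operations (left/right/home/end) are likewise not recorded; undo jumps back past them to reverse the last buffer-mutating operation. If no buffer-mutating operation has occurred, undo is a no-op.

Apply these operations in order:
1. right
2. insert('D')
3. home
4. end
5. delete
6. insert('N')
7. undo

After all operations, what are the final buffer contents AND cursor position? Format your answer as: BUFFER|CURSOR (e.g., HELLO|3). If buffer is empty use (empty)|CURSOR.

Answer: NDKGCX|6

Derivation:
After op 1 (right): buf='NKGCX' cursor=1
After op 2 (insert('D')): buf='NDKGCX' cursor=2
After op 3 (home): buf='NDKGCX' cursor=0
After op 4 (end): buf='NDKGCX' cursor=6
After op 5 (delete): buf='NDKGCX' cursor=6
After op 6 (insert('N')): buf='NDKGCXN' cursor=7
After op 7 (undo): buf='NDKGCX' cursor=6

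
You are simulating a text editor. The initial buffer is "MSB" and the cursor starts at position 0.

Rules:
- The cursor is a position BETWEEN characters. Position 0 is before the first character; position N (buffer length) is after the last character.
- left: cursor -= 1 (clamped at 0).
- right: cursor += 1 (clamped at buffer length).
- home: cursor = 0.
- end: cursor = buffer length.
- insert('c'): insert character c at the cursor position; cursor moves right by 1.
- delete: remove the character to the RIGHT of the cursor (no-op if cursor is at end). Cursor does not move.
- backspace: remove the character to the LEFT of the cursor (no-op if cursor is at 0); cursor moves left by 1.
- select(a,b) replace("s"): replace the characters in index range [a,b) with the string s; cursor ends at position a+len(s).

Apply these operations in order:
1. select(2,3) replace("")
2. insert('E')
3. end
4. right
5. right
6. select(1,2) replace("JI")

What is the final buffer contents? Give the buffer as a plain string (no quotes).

After op 1 (select(2,3) replace("")): buf='MS' cursor=2
After op 2 (insert('E')): buf='MSE' cursor=3
After op 3 (end): buf='MSE' cursor=3
After op 4 (right): buf='MSE' cursor=3
After op 5 (right): buf='MSE' cursor=3
After op 6 (select(1,2) replace("JI")): buf='MJIE' cursor=3

Answer: MJIE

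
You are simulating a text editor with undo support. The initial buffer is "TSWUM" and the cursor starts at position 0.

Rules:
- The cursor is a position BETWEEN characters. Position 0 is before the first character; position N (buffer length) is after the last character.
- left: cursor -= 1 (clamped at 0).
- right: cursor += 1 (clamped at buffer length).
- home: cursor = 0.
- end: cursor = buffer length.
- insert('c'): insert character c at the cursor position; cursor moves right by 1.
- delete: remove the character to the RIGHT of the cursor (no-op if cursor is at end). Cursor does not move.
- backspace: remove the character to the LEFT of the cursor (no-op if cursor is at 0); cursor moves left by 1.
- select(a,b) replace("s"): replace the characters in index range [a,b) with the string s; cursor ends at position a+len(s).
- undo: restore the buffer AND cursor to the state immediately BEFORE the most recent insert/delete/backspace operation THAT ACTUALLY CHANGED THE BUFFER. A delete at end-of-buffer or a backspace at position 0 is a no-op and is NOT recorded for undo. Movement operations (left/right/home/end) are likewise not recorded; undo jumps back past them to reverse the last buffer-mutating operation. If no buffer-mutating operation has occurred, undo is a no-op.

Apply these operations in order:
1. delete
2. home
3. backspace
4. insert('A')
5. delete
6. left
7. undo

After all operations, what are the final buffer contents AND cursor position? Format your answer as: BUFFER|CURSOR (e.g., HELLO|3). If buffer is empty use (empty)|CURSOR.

Answer: ASWUM|1

Derivation:
After op 1 (delete): buf='SWUM' cursor=0
After op 2 (home): buf='SWUM' cursor=0
After op 3 (backspace): buf='SWUM' cursor=0
After op 4 (insert('A')): buf='ASWUM' cursor=1
After op 5 (delete): buf='AWUM' cursor=1
After op 6 (left): buf='AWUM' cursor=0
After op 7 (undo): buf='ASWUM' cursor=1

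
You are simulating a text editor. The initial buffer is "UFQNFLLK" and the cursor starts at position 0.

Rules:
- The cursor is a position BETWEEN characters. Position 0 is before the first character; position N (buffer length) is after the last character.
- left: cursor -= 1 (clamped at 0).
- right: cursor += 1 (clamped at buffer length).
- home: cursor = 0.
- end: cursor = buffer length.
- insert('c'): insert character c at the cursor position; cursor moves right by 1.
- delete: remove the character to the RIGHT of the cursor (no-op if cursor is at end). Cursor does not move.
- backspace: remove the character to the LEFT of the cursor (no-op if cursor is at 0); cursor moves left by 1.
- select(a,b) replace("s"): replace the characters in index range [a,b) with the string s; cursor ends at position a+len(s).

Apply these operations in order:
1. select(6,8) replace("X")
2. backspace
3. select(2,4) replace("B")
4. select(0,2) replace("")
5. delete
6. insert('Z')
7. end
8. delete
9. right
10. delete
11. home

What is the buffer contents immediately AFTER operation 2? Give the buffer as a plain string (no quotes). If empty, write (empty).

After op 1 (select(6,8) replace("X")): buf='UFQNFLX' cursor=7
After op 2 (backspace): buf='UFQNFL' cursor=6

Answer: UFQNFL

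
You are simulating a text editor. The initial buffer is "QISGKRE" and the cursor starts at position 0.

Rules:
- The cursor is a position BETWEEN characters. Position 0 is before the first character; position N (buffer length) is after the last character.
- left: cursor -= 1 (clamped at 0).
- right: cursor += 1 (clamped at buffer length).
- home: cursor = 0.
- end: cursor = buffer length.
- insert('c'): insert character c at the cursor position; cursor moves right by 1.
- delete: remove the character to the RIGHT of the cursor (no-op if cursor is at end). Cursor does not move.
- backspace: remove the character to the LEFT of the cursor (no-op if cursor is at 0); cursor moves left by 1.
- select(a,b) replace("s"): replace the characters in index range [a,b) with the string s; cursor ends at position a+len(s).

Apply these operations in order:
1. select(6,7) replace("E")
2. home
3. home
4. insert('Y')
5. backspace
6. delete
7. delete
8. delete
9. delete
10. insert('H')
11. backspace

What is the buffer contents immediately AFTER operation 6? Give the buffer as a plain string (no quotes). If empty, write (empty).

After op 1 (select(6,7) replace("E")): buf='QISGKRE' cursor=7
After op 2 (home): buf='QISGKRE' cursor=0
After op 3 (home): buf='QISGKRE' cursor=0
After op 4 (insert('Y')): buf='YQISGKRE' cursor=1
After op 5 (backspace): buf='QISGKRE' cursor=0
After op 6 (delete): buf='ISGKRE' cursor=0

Answer: ISGKRE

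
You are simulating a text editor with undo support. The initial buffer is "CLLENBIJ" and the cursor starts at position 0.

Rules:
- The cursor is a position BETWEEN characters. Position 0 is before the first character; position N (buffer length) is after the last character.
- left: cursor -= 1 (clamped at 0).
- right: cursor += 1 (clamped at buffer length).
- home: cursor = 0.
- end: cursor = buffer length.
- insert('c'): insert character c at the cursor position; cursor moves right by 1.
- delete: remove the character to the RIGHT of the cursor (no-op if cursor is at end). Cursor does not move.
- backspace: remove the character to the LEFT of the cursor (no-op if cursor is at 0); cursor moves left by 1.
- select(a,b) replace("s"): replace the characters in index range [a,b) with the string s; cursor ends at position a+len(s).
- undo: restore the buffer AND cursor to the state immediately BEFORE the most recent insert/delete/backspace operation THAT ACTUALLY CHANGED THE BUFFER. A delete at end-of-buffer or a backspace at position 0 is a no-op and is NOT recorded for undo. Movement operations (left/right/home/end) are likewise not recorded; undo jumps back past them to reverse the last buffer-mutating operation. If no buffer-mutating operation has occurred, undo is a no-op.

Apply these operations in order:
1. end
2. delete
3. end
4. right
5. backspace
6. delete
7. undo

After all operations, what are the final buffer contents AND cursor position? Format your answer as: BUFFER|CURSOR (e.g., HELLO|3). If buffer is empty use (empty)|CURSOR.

Answer: CLLENBIJ|8

Derivation:
After op 1 (end): buf='CLLENBIJ' cursor=8
After op 2 (delete): buf='CLLENBIJ' cursor=8
After op 3 (end): buf='CLLENBIJ' cursor=8
After op 4 (right): buf='CLLENBIJ' cursor=8
After op 5 (backspace): buf='CLLENBI' cursor=7
After op 6 (delete): buf='CLLENBI' cursor=7
After op 7 (undo): buf='CLLENBIJ' cursor=8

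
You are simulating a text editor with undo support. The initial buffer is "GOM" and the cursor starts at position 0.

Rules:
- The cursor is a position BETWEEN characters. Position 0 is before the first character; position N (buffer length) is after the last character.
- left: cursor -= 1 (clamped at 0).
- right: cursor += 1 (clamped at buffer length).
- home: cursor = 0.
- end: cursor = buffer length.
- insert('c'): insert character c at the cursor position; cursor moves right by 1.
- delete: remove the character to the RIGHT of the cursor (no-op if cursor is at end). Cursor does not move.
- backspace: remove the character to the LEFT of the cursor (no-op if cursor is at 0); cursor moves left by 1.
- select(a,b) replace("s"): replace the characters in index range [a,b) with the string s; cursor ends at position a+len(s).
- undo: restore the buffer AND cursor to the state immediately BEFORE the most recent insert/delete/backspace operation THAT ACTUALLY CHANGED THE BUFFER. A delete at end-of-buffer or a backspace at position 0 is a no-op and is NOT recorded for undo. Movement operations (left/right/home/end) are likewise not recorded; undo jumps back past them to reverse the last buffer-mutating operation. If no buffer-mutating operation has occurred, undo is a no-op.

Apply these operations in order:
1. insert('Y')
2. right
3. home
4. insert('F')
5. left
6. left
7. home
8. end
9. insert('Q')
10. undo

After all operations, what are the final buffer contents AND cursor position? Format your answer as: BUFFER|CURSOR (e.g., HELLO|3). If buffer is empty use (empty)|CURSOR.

Answer: FYGOM|5

Derivation:
After op 1 (insert('Y')): buf='YGOM' cursor=1
After op 2 (right): buf='YGOM' cursor=2
After op 3 (home): buf='YGOM' cursor=0
After op 4 (insert('F')): buf='FYGOM' cursor=1
After op 5 (left): buf='FYGOM' cursor=0
After op 6 (left): buf='FYGOM' cursor=0
After op 7 (home): buf='FYGOM' cursor=0
After op 8 (end): buf='FYGOM' cursor=5
After op 9 (insert('Q')): buf='FYGOMQ' cursor=6
After op 10 (undo): buf='FYGOM' cursor=5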